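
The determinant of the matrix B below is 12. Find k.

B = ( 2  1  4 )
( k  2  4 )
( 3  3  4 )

Expanding along the row containing k, det(B) is linear in k: det(B) = (8)·k + (-20).
Set (8)·k + (-20) = 12  ⇒  (8)·k = 32  ⇒  k = 4.

4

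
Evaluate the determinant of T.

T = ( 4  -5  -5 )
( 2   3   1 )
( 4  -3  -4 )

Expand along column 1:
  + 4 · |3 1; -3 -4| = 4·(-12 − (-3)) = -36
  − 2 · |-5 -5; -3 -4| = −2·(20 − 15) = -10
  + 4 · |-5 -5; 3 1| = 4·(-5 − (-15)) = 40
Sum: (-36) + (-10) + (40) = -6

-6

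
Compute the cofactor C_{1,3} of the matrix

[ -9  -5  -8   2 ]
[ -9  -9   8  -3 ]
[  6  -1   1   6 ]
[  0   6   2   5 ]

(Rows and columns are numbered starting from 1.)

Delete row 1 and column 3; the remaining 3×3 submatrix is [-9 -9 -3; 6 -1 6; 0 6 5].
Its determinant is 531.
The cofactor carries sign (−1)^(1+3) = +1, so C_{1,3} = +(531) = 531.

531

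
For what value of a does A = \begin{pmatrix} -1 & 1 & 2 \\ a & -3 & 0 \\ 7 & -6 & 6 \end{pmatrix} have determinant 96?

Expanding along the column containing a, det(A) is linear in a: det(A) = (-18)·a + (60).
Set (-18)·a + (60) = 96  ⇒  (-18)·a = 36  ⇒  a = -2.

-2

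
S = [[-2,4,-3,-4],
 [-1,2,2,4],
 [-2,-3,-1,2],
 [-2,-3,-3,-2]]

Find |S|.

Expand along row 1:
  + (-2) · M_11   where M_11 = det([2 2 4; -3 -1 2; -3 -3 -2]) = 16
  − (4) · M_12   where M_12 = det([-1 2 4; -2 -1 2; -2 -3 -2]) = -8
  + (-3) · M_13   where M_13 = det([-1 2 4; -2 -3 2; -2 -3 -2]) = -28
  − (-4) · M_14   where M_14 = det([-1 2 2; -2 -3 -1; -2 -3 -3]) = -14
det = (+1)·(-2)·(16) + (-1)·(4)·(-8) + (+1)·(-3)·(-28) + (-1)·(-4)·(-14) = 28

The determinant is 28.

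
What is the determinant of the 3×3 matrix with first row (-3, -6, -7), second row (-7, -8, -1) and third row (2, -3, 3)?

-292

Expand along row 1:
  + (-3) · |-8 -1; -3 3| = (-3)·(-24 − 3) = 81
  − (-6) · |-7 -1; 2 3| = −(-6)·(-21 − (-2)) = -114
  + (-7) · |-7 -8; 2 -3| = (-7)·(21 − (-16)) = -259
Sum: (81) + (-114) + (-259) = -292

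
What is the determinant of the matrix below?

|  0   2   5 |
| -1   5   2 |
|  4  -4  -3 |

Expand along row 1:
  − 2 · |-1 2; 4 -3| = −2·(3 − 8) = 10
  + 5 · |-1 5; 4 -4| = 5·(4 − 20) = -80
Sum: (10) + (-80) = -70

-70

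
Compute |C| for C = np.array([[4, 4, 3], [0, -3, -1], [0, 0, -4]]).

C is upper triangular, so det(C) is the product of the diagonal entries:
det = (4) · (-3) · (-4) = 48

det(C) = 48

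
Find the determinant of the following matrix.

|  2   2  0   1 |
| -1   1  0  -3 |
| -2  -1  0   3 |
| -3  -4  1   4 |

-21

Expand along column 3 (it has 3 zeros):
  − (1) · M_43   where M_43 = det([2 2 1; -1 1 -3; -2 -1 3]) = 21
det = (-1)·(1)·(21) = -21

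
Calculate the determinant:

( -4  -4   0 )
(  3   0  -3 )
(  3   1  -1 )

Expand along column 2:
  − (-4) · |3 -3; 3 -1| = −(-4)·(-3 − (-9)) = 24
  − 1 · |-4 0; 3 -3| = −1·(12 − 0) = -12
Sum: (24) + (-12) = 12

12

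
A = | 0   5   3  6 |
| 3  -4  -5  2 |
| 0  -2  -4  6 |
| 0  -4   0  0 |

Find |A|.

504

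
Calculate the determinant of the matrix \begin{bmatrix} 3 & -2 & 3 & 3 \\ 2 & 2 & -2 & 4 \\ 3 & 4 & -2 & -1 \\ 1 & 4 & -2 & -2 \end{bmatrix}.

70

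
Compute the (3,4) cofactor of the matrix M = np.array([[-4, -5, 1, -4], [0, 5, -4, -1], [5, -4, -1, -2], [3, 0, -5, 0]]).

Delete row 3 and column 4; the remaining 3×3 submatrix is [-4 -5 1; 0 5 -4; 3 0 -5].
Its determinant is 145.
The cofactor carries sign (−1)^(3+4) = −1, so C_{3,4} = −(145) = -145.

-145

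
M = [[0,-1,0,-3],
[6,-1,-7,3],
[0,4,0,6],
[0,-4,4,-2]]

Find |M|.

The determinant is 144.

Expand along column 1 (it has 3 zeros):
  − (6) · M_21   where M_21 = det([-1 0 -3; 4 0 6; -4 4 -2]) = -24
det = (-1)·(6)·(-24) = 144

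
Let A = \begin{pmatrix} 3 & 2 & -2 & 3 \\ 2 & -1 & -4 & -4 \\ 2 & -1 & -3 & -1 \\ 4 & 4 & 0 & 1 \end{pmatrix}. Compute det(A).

Expand along row 4 (it has 1 zero):
  − (4) · M_41   where M_41 = det([2 -2 3; -1 -4 -4; -1 -3 -1]) = -25
  + (4) · M_42   where M_42 = det([3 -2 3; 2 -4 -4; 2 -3 -1]) = -6
  + (1) · M_44   where M_44 = det([3 2 -2; 2 -1 -4; 2 -1 -3]) = -7
det = (-1)·(4)·(-25) + (+1)·(4)·(-6) + (+1)·(1)·(-7) = 69

det(A) = 69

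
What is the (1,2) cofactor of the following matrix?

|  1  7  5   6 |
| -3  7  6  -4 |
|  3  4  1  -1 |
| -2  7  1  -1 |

-10

Delete row 1 and column 2; the remaining 3×3 submatrix is [-3 6 -4; 3 1 -1; -2 1 -1].
Its determinant is 10.
The cofactor carries sign (−1)^(1+2) = −1, so C_{1,2} = −(10) = -10.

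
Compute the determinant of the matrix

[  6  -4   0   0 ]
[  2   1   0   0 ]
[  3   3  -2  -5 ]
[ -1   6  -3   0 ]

The determinant is -210.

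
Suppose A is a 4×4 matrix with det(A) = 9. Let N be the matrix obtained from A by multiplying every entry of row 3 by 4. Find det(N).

The determinant is 36.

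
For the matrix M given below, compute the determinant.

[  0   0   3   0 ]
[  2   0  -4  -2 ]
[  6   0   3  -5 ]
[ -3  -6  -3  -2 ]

Expand along row 1 (it has 3 zeros):
  + (3) · M_13   where M_13 = det([2 0 -2; 6 0 -5; -3 -6 -2]) = 12
det = (+1)·(3)·(12) = 36

36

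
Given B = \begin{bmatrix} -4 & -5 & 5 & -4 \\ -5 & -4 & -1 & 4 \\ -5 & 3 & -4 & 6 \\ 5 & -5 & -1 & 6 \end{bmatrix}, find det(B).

Expand along row 1:
  + (-4) · M_11   where M_11 = det([-4 -1 4; 3 -4 6; -5 -1 6]) = 28
  − (-5) · M_12   where M_12 = det([-5 -1 4; -5 -4 6; 5 -1 6]) = 130
  + (5) · M_13   where M_13 = det([-5 -4 4; -5 3 6; 5 -5 6]) = -440
  − (-4) · M_14   where M_14 = det([-5 -4 -1; -5 3 -4; 5 -5 -1]) = 205
det = (+1)·(-4)·(28) + (-1)·(-5)·(130) + (+1)·(5)·(-440) + (-1)·(-4)·(205) = -842

-842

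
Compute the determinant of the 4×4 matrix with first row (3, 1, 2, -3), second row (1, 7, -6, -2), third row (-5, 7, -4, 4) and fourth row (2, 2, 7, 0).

Expand along row 4 (it has 1 zero):
  − (2) · M_41   where M_41 = det([1 2 -3; 7 -6 -2; 7 -4 4]) = -158
  + (2) · M_42   where M_42 = det([3 2 -3; 1 -6 -2; -5 -4 4]) = 18
  − (7) · M_43   where M_43 = det([3 1 -3; 1 7 -2; -5 7 4]) = 6
det = (-1)·(2)·(-158) + (+1)·(2)·(18) + (-1)·(7)·(6) = 310

310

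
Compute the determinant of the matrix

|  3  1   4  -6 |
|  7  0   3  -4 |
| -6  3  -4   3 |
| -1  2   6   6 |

1025

Expand along row 2 (it has 1 zero):
  − (7) · M_21   where M_21 = det([1 4 -6; 3 -4 3; 2 6 6]) = -246
  − (3) · M_23   where M_23 = det([3 1 -6; -6 3 3; -1 2 6]) = 123
  + (-4) · M_24   where M_24 = det([3 1 4; -6 3 -4; -1 2 6]) = 82
det = (-1)·(7)·(-246) + (-1)·(3)·(123) + (+1)·(-4)·(82) = 1025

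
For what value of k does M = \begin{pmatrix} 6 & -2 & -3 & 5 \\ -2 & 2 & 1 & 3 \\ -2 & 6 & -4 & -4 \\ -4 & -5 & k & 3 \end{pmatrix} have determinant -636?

k = 5

Expanding along the row containing k, det(M) is linear in k: det(M) = (168)·k + (-1476).
Set (168)·k + (-1476) = -636  ⇒  (168)·k = 840  ⇒  k = 5.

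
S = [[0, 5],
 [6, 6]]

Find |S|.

det(S) = 0·6 − 5·6 = 0 − 30 = -30

det(S) = -30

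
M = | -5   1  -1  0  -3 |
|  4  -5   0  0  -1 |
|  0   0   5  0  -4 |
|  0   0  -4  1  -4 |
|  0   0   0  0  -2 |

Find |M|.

-210

M is block upper-triangular with a 2×2 block and a 3×3 block on the diagonal, so its determinant equals the product of the determinants of the diagonal blocks.
det of the 2×2 block = 21
det of the 3×3 block = -10
det = (21)·(-10) = -210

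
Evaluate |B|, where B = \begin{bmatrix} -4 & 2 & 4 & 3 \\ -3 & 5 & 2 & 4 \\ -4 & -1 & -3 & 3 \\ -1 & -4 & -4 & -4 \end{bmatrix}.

Expand along row 1:
  + (-4) · M_11   where M_11 = det([5 2 4; -1 -3 3; -4 -4 -4]) = 56
  − (2) · M_12   where M_12 = det([-3 2 4; -4 -3 3; -1 -4 -4]) = -58
  + (4) · M_13   where M_13 = det([-3 5 4; -4 -1 3; -1 -4 -4]) = -83
  − (3) · M_14   where M_14 = det([-3 5 2; -4 -1 -3; -1 -4 -4]) = -11
det = (+1)·(-4)·(56) + (-1)·(2)·(-58) + (+1)·(4)·(-83) + (-1)·(3)·(-11) = -407

-407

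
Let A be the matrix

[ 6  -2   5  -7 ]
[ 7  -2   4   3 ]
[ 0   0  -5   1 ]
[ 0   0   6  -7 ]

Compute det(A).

A is block upper-triangular with a 2×2 block and a 2×2 block on the diagonal, so its determinant equals the product of the determinants of the diagonal blocks.
det of the 2×2 block = 2
det of the 2×2 block = 29
det = (2)·(29) = 58

58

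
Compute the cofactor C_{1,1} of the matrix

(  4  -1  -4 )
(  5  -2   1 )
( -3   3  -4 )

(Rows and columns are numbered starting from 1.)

5

Delete row 1 and column 1; the remaining 2×2 submatrix is [-2 1; 3 -4].
Its determinant is (-2)·(-4) − 1·3 = 5.
The cofactor carries sign (−1)^(1+1) = +1, so C_{1,1} = +(5) = 5.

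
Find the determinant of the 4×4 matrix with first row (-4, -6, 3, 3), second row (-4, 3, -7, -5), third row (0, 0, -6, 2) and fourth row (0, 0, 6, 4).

The determinant is 1296.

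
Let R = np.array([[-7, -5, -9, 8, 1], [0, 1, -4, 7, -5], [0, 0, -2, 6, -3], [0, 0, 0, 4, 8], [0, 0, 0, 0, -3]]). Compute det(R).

det(R) = -168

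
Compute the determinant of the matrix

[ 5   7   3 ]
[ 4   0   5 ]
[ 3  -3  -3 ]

Expand along column 2:
  − 7 · |4 5; 3 -3| = −7·(-12 − 15) = 189
  − (-3) · |5 3; 4 5| = −(-3)·(25 − 12) = 39
Sum: (189) + (39) = 228

The determinant is 228.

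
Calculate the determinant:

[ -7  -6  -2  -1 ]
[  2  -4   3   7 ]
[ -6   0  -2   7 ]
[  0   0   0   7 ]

Expand along row 4 (it has 3 zeros):
  + (7) · M_44   where M_44 = det([-7 -6 -2; 2 -4 3; -6 0 -2]) = 76
det = (+1)·(7)·(76) = 532

532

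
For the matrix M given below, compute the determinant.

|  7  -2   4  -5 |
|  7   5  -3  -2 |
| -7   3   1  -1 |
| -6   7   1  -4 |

Expand along row 1:
  + (7) · M_11   where M_11 = det([5 -3 -2; 3 1 -1; 7 1 -4]) = -22
  − (-2) · M_12   where M_12 = det([7 -3 -2; -7 1 -1; -6 1 -4]) = 47
  + (4) · M_13   where M_13 = det([7 5 -2; -7 3 -1; -6 7 -4]) = -83
  − (-5) · M_14   where M_14 = det([7 5 -3; -7 3 1; -6 7 1]) = 70
det = (+1)·(7)·(-22) + (-1)·(-2)·(47) + (+1)·(4)·(-83) + (-1)·(-5)·(70) = -42

The determinant is -42.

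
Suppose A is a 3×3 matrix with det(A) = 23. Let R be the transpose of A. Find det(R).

det(Aᵀ) = det(A).
det(R) = (1)·(23) = 23

det(R) = 23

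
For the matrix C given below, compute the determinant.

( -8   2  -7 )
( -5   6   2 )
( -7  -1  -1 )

Expand along column 1:
  + (-8) · |6 2; -1 -1| = (-8)·(-6 − (-2)) = 32
  − (-5) · |2 -7; -1 -1| = −(-5)·(-2 − 7) = -45
  + (-7) · |2 -7; 6 2| = (-7)·(4 − (-42)) = -322
Sum: (32) + (-45) + (-322) = -335

-335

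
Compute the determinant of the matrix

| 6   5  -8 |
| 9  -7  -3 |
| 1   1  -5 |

310

Expand along row 1:
  + 6 · |-7 -3; 1 -5| = 6·(35 − (-3)) = 228
  − 5 · |9 -3; 1 -5| = −5·(-45 − (-3)) = 210
  + (-8) · |9 -7; 1 1| = (-8)·(9 − (-7)) = -128
Sum: (228) + (210) + (-128) = 310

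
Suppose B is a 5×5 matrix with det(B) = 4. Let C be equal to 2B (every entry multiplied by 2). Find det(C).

det(C) = 128

For a 5×5 matrix, det(2B) = 2^5·det(B) = 32·det(B).
det(C) = (32)·(4) = 128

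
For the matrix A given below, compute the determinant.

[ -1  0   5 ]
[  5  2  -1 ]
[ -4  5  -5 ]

The determinant is 170.

Expand along column 2:
  + 2 · |-1 5; -4 -5| = 2·(5 − (-20)) = 50
  − 5 · |-1 5; 5 -1| = −5·(1 − 25) = 120
Sum: (50) + (120) = 170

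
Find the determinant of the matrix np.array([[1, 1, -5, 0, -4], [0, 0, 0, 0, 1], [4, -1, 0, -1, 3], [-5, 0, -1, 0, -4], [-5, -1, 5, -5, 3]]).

154

Expand along row 2 (it has 4 zeros):
  − (1) · M_25   where M_25 = det([1 1 -5 0; 4 -1 0 -1; -5 0 -1 0; -5 -1 5 -5]) = -154
det = (-1)·(1)·(-154) = 154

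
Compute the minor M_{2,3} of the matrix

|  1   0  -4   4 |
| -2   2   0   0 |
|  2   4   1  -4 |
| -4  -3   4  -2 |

Delete row 2 and column 3; the remaining 3×3 submatrix is [1 0 4; 2 4 -4; -4 -3 -2].
Its determinant is 20.

20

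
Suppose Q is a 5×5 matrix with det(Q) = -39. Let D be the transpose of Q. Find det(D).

det(Qᵀ) = det(Q).
det(D) = (1)·(-39) = -39

|D| = -39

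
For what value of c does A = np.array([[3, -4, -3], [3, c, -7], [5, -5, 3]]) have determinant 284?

Expanding along the row containing c, det(A) is linear in c: det(A) = (24)·c + (116).
Set (24)·c + (116) = 284  ⇒  (24)·c = 168  ⇒  c = 7.

7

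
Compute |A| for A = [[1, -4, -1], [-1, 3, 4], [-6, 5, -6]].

The determinant is 69.

Expand along column 1:
  + 1 · |3 4; 5 -6| = 1·(-18 − 20) = -38
  − (-1) · |-4 -1; 5 -6| = −(-1)·(24 − (-5)) = 29
  + (-6) · |-4 -1; 3 4| = (-6)·(-16 − (-3)) = 78
Sum: (-38) + (29) + (78) = 69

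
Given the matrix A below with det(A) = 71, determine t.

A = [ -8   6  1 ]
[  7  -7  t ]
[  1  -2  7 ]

Expanding along the row containing t, det(A) is linear in t: det(A) = (-10)·t + (91).
Set (-10)·t + (91) = 71  ⇒  (-10)·t = -20  ⇒  t = 2.

t = 2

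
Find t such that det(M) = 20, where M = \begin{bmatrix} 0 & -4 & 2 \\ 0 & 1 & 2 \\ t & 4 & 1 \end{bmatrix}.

t = -2

Expanding along the row containing t, det(M) is linear in t: det(M) = (-10)·t + (0).
Set (-10)·t + (0) = 20  ⇒  (-10)·t = 20  ⇒  t = -2.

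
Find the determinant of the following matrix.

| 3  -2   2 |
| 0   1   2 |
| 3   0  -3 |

Expand along row 2:
  + 1 · |3 2; 3 -3| = 1·(-9 − 6) = -15
  − 2 · |3 -2; 3 0| = −2·(0 − (-6)) = -12
Sum: (-15) + (-12) = -27

The determinant is -27.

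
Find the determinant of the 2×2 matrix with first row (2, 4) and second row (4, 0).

det = 2·0 − 4·4 = 0 − 16 = -16

The determinant is -16.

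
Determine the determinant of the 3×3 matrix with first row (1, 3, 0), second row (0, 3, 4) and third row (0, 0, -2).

The matrix is upper triangular, so the determinant is the product of the diagonal entries:
det = (1) · (3) · (-2) = -6

The determinant is -6.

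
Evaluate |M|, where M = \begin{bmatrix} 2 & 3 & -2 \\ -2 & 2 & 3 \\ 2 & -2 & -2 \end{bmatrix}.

det(M) = 10

Expand along row 1:
  + 2 · |2 3; -2 -2| = 2·(-4 − (-6)) = 4
  − 3 · |-2 3; 2 -2| = −3·(4 − 6) = 6
  + (-2) · |-2 2; 2 -2| = (-2)·(4 − 4) = 0
Sum: (4) + (6) + (0) = 10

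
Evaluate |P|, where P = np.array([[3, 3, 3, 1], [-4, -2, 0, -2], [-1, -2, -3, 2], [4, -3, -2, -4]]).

The determinant is -96.

Expand along row 2 (it has 1 zero):
  − (-4) · M_21   where M_21 = det([3 3 1; -2 -3 2; -3 -2 -4]) = 1
  + (-2) · M_22   where M_22 = det([3 3 1; -1 -3 2; 4 -2 -4]) = 74
  + (-2) · M_24   where M_24 = det([3 3 3; -1 -2 -3; 4 -3 -2]) = -24
det = (-1)·(-4)·(1) + (+1)·(-2)·(74) + (+1)·(-2)·(-24) = -96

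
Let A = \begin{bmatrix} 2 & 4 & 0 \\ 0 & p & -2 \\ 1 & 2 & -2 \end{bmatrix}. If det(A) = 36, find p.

-9

Expanding along the column containing p, det(A) is linear in p: det(A) = (-4)·p + (0).
Set (-4)·p + (0) = 36  ⇒  (-4)·p = 36  ⇒  p = -9.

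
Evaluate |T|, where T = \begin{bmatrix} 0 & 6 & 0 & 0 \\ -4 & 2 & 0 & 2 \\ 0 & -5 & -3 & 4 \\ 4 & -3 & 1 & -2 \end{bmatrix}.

det(T) = -96

Expand along row 1 (it has 3 zeros):
  − (6) · M_12   where M_12 = det([-4 0 2; 0 -3 4; 4 1 -2]) = 16
det = (-1)·(6)·(16) = -96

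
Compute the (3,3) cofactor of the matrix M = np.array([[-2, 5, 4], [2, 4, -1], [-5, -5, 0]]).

-18

Delete row 3 and column 3; the remaining 2×2 submatrix is [-2 5; 2 4].
Its determinant is (-2)·4 − 5·2 = -18.
The cofactor carries sign (−1)^(3+3) = +1, so C_{3,3} = +(-18) = -18.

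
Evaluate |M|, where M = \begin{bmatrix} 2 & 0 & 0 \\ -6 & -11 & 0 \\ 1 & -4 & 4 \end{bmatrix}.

det(M) = -88

M is lower triangular, so det(M) is the product of the diagonal entries:
det = (2) · (-11) · (4) = -88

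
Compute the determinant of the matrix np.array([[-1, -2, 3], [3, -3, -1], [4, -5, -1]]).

-5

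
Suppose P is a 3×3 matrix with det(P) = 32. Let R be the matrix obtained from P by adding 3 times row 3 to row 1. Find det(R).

Adding a multiple of one row to another leaves the determinant unchanged.
det(R) = (1)·(32) = 32

|R| = 32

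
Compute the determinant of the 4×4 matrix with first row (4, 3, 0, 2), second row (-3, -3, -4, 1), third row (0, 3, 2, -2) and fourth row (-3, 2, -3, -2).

-42

Expand along row 1 (it has 1 zero):
  + (4) · M_11   where M_11 = det([-3 -4 1; 3 2 -2; 2 -3 -2]) = 9
  − (3) · M_12   where M_12 = det([-3 -4 1; 0 2 -2; -3 -3 -2]) = 12
  − (2) · M_14   where M_14 = det([-3 -3 -4; 0 3 2; -3 2 -3]) = 21
det = (+1)·(4)·(9) + (-1)·(3)·(12) + (-1)·(2)·(21) = -42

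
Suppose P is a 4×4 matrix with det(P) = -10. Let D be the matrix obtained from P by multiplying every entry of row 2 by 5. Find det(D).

-50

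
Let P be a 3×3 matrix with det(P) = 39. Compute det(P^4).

det(P^4) = (det P)^4 = (39)^4 = 2313441

The determinant is 2313441.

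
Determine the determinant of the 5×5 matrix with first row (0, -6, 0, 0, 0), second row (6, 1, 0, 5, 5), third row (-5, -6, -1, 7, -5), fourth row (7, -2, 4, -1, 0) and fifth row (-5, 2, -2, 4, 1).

Expand along row 1 (it has 4 zeros):
  − (-6) · M_12   where M_12 = det([6 0 5 5; -5 -1 7 -5; 7 4 -1 0; -5 -2 4 1]) = -772
det = (-1)·(-6)·(-772) = -4632

-4632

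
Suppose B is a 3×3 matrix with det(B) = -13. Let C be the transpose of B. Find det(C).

-13

det(Bᵀ) = det(B).
det(C) = (1)·(-13) = -13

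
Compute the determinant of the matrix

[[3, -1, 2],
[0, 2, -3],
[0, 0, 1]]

The determinant is 6.

The matrix is upper triangular, so the determinant is the product of the diagonal entries:
det = (3) · (2) · (1) = 6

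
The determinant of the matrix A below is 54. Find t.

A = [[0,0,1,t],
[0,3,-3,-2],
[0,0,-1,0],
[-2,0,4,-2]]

Expanding along the row containing t, det(A) is linear in t: det(A) = (-6)·t + (0).
Set (-6)·t + (0) = 54  ⇒  (-6)·t = 54  ⇒  t = -9.

t = -9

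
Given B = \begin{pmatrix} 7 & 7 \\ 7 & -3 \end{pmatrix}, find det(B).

det(B) = 7·(-3) − 7·7 = -21 − 49 = -70

|B| = -70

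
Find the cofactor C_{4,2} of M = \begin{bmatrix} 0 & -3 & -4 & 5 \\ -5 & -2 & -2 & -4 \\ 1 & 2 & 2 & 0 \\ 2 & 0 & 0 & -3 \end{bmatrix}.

Delete row 4 and column 2; the remaining 3×3 submatrix is [0 -4 5; -5 -2 -4; 1 2 0].
Its determinant is -24.
The cofactor carries sign (−1)^(4+2) = +1, so C_{4,2} = +(-24) = -24.

The cofactor is -24.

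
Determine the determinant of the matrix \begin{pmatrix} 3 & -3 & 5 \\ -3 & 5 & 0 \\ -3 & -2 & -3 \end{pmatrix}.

87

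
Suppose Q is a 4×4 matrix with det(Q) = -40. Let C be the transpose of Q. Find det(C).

The determinant is -40.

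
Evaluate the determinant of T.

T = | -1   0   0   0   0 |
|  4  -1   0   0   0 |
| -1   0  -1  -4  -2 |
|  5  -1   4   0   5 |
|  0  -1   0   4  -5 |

The determinant is -92.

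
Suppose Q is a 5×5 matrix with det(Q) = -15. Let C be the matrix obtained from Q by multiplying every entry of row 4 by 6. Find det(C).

-90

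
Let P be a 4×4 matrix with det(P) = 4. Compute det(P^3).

det(P^3) = (det P)^3 = (4)^3 = 64

The determinant is 64.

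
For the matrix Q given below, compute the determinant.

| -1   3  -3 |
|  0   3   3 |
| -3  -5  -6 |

-51

Expand along column 1:
  + (-1) · |3 3; -5 -6| = (-1)·(-18 − (-15)) = 3
  + (-3) · |3 -3; 3 3| = (-3)·(9 − (-9)) = -54
Sum: (3) + (-54) = -51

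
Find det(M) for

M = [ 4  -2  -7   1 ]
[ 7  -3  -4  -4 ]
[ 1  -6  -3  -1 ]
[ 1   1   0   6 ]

det(M) = 1150

Expand along row 4 (it has 1 zero):
  − (1) · M_41   where M_41 = det([-2 -7 1; -3 -4 -4; -6 -3 -1]) = -146
  + (1) · M_42   where M_42 = det([4 -7 1; 7 -4 -4; 1 -3 -1]) = -70
  + (6) · M_44   where M_44 = det([4 -2 -7; 7 -3 -4; 1 -6 -3]) = 179
det = (-1)·(1)·(-146) + (+1)·(1)·(-70) + (+1)·(6)·(179) = 1150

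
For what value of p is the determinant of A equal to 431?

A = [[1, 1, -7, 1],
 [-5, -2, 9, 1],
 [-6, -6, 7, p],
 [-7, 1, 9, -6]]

Expanding along the row containing p, det(A) is linear in p: det(A) = (-88)·p + (1047).
Set (-88)·p + (1047) = 431  ⇒  (-88)·p = -616  ⇒  p = 7.

7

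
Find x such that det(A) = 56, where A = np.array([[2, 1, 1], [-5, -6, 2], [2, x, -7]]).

1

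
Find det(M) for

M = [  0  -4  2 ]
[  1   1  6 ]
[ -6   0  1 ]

The determinant is 160.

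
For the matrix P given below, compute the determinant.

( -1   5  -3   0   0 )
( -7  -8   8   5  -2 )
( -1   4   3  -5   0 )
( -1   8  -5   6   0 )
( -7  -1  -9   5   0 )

Expand along column 5 (it has 4 zeros):
  − (-2) · M_25   where M_25 = det([-1 5 -3 0; -1 4 3 -5; -1 8 -5 6; -7 -1 -9 5]) = 1124
det = (-1)·(-2)·(1124) = 2248

det(P) = 2248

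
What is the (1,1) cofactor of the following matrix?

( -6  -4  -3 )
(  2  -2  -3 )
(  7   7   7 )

Delete row 1 and column 1; the remaining 2×2 submatrix is [-2 -3; 7 7].
Its determinant is (-2)·7 − (-3)·7 = 7.
The cofactor carries sign (−1)^(1+1) = +1, so C_{1,1} = +(7) = 7.

The cofactor is 7.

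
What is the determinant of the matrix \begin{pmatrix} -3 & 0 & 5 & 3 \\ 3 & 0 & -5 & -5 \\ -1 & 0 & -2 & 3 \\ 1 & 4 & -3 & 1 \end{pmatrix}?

Expand along column 2 (it has 3 zeros):
  + (4) · M_42   where M_42 = det([-3 5 3; 3 -5 -5; -1 -2 3]) = 22
det = (+1)·(4)·(22) = 88

88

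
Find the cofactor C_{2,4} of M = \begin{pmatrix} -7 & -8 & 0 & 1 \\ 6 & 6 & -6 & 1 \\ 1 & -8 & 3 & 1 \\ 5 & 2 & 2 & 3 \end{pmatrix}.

50

Delete row 2 and column 4; the remaining 3×3 submatrix is [-7 -8 0; 1 -8 3; 5 2 2].
Its determinant is 50.
The cofactor carries sign (−1)^(2+4) = +1, so C_{2,4} = +(50) = 50.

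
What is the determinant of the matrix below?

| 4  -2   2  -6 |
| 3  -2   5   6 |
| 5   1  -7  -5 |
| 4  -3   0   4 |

Expand along row 4 (it has 1 zero):
  − (4) · M_41   where M_41 = det([-2 2 -6; -2 5 6; 1 -7 -5]) = -96
  + (-3) · M_42   where M_42 = det([4 2 -6; 3 5 6; 5 -7 -5]) = 434
  + (4) · M_44   where M_44 = det([4 -2 2; 3 -2 5; 5 1 -7]) = -30
det = (-1)·(4)·(-96) + (+1)·(-3)·(434) + (+1)·(4)·(-30) = -1038

-1038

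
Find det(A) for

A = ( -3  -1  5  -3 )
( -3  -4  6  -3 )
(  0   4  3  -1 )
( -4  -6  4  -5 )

The determinant is -77.

Expand along row 3 (it has 1 zero):
  − (4) · M_32   where M_32 = det([-3 5 -3; -3 6 -3; -4 4 -5]) = 3
  + (3) · M_33   where M_33 = det([-3 -1 -3; -3 -4 -3; -4 -6 -5]) = -9
  − (-1) · M_34   where M_34 = det([-3 -1 5; -3 -4 6; -4 -6 4]) = -38
det = (-1)·(4)·(3) + (+1)·(3)·(-9) + (-1)·(-1)·(-38) = -77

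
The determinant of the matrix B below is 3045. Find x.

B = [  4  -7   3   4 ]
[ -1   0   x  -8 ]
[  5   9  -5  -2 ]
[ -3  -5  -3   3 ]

Expanding along the row containing x, det(B) is linear in x: det(B) = (-139)·x + (3184).
Set (-139)·x + (3184) = 3045  ⇒  (-139)·x = -139  ⇒  x = 1.

x = 1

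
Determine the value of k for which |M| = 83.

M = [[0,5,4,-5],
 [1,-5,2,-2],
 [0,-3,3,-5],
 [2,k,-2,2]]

Expanding along the row containing k, det(M) is linear in k: det(M) = (5)·k + (128).
Set (5)·k + (128) = 83  ⇒  (5)·k = -45  ⇒  k = -9.

k = -9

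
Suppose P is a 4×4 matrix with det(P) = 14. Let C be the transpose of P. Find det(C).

14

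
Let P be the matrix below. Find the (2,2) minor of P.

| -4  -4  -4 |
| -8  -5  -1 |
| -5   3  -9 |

The minor is 16.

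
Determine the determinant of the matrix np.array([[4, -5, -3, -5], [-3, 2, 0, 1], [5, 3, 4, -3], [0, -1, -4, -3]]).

173

Expand along row 2 (it has 1 zero):
  − (-3) · M_21   where M_21 = det([-5 -3 -5; 3 4 -3; -1 -4 -3]) = 124
  + (2) · M_22   where M_22 = det([4 -3 -5; 5 4 -3; 0 -4 -3]) = -41
  + (1) · M_24   where M_24 = det([4 -5 -3; 5 3 4; 0 -1 -4]) = -117
det = (-1)·(-3)·(124) + (+1)·(2)·(-41) + (+1)·(1)·(-117) = 173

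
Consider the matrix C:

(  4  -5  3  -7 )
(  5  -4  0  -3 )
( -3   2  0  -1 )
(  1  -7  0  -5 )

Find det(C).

Expand along column 3 (it has 3 zeros):
  + (3) · M_13   where M_13 = det([5 -4 -3; -3 2 -1; 1 -7 -5]) = -78
det = (+1)·(3)·(-78) = -234

det(C) = -234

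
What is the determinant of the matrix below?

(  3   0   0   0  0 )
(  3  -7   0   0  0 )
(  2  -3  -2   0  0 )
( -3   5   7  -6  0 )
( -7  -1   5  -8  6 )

The matrix is lower triangular, so the determinant is the product of the diagonal entries:
det = (3) · (-7) · (-2) · (-6) · (6) = -1512

-1512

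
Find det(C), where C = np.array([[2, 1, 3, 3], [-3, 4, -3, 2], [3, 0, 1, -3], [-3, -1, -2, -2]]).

Expand along row 3 (it has 1 zero):
  + (3) · M_31   where M_31 = det([1 3 3; 4 -3 2; -1 -2 -2]) = -5
  + (1) · M_33   where M_33 = det([2 1 3; -3 4 2; -3 -1 -2]) = 21
  − (-3) · M_34   where M_34 = det([2 1 3; -3 4 -3; -3 -1 -2]) = 26
det = (+1)·(3)·(-5) + (+1)·(1)·(21) + (-1)·(-3)·(26) = 84

84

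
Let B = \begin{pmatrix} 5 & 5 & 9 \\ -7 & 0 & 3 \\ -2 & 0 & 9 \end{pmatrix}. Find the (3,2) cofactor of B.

-78

Delete row 3 and column 2; the remaining 2×2 submatrix is [5 9; -7 3].
Its determinant is 5·3 − 9·(-7) = 78.
The cofactor carries sign (−1)^(3+2) = −1, so C_{3,2} = −(78) = -78.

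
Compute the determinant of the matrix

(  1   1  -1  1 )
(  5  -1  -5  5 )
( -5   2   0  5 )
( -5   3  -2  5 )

Expand along row 3 (it has 1 zero):
  + (-5) · M_31   where M_31 = det([1 -1 1; -1 -5 5; 3 -2 5]) = -18
  − (2) · M_32   where M_32 = det([1 -1 1; 5 -5 5; -5 -2 5]) = 0
  − (5) · M_34   where M_34 = det([1 1 -1; 5 -1 -5; -5 3 -2]) = 42
det = (+1)·(-5)·(-18) + (-1)·(2)·(0) + (-1)·(5)·(42) = -120

-120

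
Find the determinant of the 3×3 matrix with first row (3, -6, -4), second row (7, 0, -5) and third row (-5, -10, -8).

Expand along column 2:
  − (-6) · |7 -5; -5 -8| = −(-6)·(-56 − 25) = -486
  − (-10) · |3 -4; 7 -5| = −(-10)·(-15 − (-28)) = 130
Sum: (-486) + (130) = -356

-356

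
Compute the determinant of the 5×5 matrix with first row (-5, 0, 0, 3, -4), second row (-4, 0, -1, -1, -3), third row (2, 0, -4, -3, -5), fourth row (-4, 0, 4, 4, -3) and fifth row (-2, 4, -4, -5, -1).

Expand along column 2 (it has 4 zeros):
  − (4) · M_52   where M_52 = det([-5 0 3 -4; -4 -1 -1 -3; 2 -4 -3 -5; -4 4 4 -3]) = -385
det = (-1)·(4)·(-385) = 1540

1540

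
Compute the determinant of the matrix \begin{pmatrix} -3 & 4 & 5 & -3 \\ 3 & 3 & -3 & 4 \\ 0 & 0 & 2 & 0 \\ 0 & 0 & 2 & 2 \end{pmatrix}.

The determinant is -84.

The matrix is block upper-triangular with a 2×2 block and a 2×2 block on the diagonal, so its determinant equals the product of the determinants of the diagonal blocks.
det of the 2×2 block = -21
det of the 2×2 block = 4
det = (-21)·(4) = -84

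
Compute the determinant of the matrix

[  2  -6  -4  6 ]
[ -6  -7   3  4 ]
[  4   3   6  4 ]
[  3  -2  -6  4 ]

The determinant is -1154.

Expand along row 1:
  + (2) · M_11   where M_11 = det([-7 3 4; 3 6 4; -2 -6 4]) = -420
  − (-6) · M_12   where M_12 = det([-6 3 4; 4 6 4; 3 -6 4]) = -468
  + (-4) · M_13   where M_13 = det([-6 -7 4; 4 3 4; 3 -2 4]) = -160
  − (6) · M_14   where M_14 = det([-6 -7 3; 4 3 6; 3 -2 -6]) = -309
det = (+1)·(2)·(-420) + (-1)·(-6)·(-468) + (+1)·(-4)·(-160) + (-1)·(6)·(-309) = -1154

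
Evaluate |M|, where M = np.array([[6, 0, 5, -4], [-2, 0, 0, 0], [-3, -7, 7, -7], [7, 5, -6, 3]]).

-196

Expand along row 2 (it has 3 zeros):
  − (-2) · M_21   where M_21 = det([0 5 -4; -7 7 -7; 5 -6 3]) = -98
det = (-1)·(-2)·(-98) = -196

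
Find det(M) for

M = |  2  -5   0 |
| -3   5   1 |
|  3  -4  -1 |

-2

Expand along row 1:
  + 2 · |5 1; -4 -1| = 2·(-5 − (-4)) = -2
  − (-5) · |-3 1; 3 -1| = −(-5)·(3 − 3) = 0
Sum: (-2) + (0) = -2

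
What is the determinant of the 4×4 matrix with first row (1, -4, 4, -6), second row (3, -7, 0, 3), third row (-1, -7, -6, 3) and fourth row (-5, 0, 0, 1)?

-1762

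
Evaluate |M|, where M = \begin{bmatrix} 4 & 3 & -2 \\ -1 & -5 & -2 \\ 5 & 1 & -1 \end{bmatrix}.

-53

Expand along row 1:
  + 4 · |-5 -2; 1 -1| = 4·(5 − (-2)) = 28
  − 3 · |-1 -2; 5 -1| = −3·(1 − (-10)) = -33
  + (-2) · |-1 -5; 5 1| = (-2)·(-1 − (-25)) = -48
Sum: (28) + (-33) + (-48) = -53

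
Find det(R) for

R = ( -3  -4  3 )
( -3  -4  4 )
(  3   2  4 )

|R| = -6

Expand along column 1:
  + (-3) · |-4 4; 2 4| = (-3)·(-16 − 8) = 72
  − (-3) · |-4 3; 2 4| = −(-3)·(-16 − 6) = -66
  + 3 · |-4 3; -4 4| = 3·(-16 − (-12)) = -12
Sum: (72) + (-66) + (-12) = -6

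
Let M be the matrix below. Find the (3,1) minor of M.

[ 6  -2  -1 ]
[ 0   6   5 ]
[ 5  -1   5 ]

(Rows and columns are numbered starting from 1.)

The minor is -4.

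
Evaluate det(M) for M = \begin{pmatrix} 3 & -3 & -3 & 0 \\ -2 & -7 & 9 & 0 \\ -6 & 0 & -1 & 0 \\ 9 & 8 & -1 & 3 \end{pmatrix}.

Expand along column 4 (it has 3 zeros):
  + (3) · M_44   where M_44 = det([3 -3 -3; -2 -7 9; -6 0 -1]) = 315
det = (+1)·(3)·(315) = 945

945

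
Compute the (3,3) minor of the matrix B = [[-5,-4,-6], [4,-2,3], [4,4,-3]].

26

Delete row 3 and column 3; the remaining 2×2 submatrix is [-5 -4; 4 -2].
Its determinant is (-5)·(-2) − (-4)·4 = 26.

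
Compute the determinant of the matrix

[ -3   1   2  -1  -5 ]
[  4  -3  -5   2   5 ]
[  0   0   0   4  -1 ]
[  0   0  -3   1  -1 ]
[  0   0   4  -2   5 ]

210

The matrix is block upper-triangular with a 2×2 block and a 3×3 block on the diagonal, so its determinant equals the product of the determinants of the diagonal blocks.
det of the 2×2 block = 5
det of the 3×3 block = 42
det = (5)·(42) = 210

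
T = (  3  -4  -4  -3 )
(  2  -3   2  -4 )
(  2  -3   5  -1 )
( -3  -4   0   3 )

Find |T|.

Expand along row 4 (it has 1 zero):
  − (-3) · M_41   where M_41 = det([-4 -4 -3; -3 2 -4; -3 5 -1]) = -81
  + (-4) · M_42   where M_42 = det([3 -4 -3; 2 2 -4; 2 5 -1]) = 60
  + (3) · M_44   where M_44 = det([3 -4 -4; 2 -3 2; 2 -3 5]) = -3
det = (-1)·(-3)·(-81) + (+1)·(-4)·(60) + (+1)·(3)·(-3) = -492

-492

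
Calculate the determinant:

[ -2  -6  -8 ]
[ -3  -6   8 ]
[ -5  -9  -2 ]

132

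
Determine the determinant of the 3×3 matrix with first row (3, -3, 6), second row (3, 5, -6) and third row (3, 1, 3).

Expand along row 1:
  + 3 · |5 -6; 1 3| = 3·(15 − (-6)) = 63
  − (-3) · |3 -6; 3 3| = −(-3)·(9 − (-18)) = 81
  + 6 · |3 5; 3 1| = 6·(3 − 15) = -72
Sum: (63) + (81) + (-72) = 72

72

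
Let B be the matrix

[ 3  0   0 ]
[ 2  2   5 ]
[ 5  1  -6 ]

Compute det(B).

Expand along row 1:
  + 3 · |2 5; 1 -6| = 3·(-12 − 5) = -51

-51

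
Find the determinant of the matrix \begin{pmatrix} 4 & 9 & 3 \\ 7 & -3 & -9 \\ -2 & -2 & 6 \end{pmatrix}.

-420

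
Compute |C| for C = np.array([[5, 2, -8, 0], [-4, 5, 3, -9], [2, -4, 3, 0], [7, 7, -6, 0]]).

Expand along column 4 (it has 3 zeros):
  + (-9) · M_24   where M_24 = det([5 2 -8; 2 -4 3; 7 7 -6]) = -255
det = (+1)·(-9)·(-255) = 2295

2295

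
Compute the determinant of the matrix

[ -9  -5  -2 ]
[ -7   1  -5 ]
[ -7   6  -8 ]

The determinant is -23.

Expand along row 1:
  + (-9) · |1 -5; 6 -8| = (-9)·(-8 − (-30)) = -198
  − (-5) · |-7 -5; -7 -8| = −(-5)·(56 − 35) = 105
  + (-2) · |-7 1; -7 6| = (-2)·(-42 − (-7)) = 70
Sum: (-198) + (105) + (70) = -23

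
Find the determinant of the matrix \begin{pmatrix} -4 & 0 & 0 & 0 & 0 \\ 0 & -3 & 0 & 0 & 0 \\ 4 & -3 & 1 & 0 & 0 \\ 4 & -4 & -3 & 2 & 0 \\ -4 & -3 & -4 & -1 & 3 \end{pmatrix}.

72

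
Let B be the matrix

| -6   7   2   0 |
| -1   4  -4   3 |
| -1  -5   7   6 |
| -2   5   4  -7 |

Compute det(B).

det(B) = 1117

Expand along row 1 (it has 1 zero):
  + (-6) · M_11   where M_11 = det([4 -4 3; -5 7 6; 5 4 -7]) = -437
  − (7) · M_12   where M_12 = det([-1 -4 3; -1 7 6; -2 4 -7]) = 179
  + (2) · M_13   where M_13 = det([-1 4 3; -1 -5 6; -2 5 -7]) = -126
det = (+1)·(-6)·(-437) + (-1)·(7)·(179) + (+1)·(2)·(-126) = 1117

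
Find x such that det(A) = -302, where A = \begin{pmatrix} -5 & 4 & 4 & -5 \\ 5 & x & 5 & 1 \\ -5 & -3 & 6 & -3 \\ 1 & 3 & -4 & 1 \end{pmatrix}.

4

Expanding along the row containing x, det(A) is linear in x: det(A) = (-32)·x + (-174).
Set (-32)·x + (-174) = -302  ⇒  (-32)·x = -128  ⇒  x = 4.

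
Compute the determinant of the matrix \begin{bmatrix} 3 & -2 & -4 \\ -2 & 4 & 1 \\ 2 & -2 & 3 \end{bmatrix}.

Expand along row 1:
  + 3 · |4 1; -2 3| = 3·(12 − (-2)) = 42
  − (-2) · |-2 1; 2 3| = −(-2)·(-6 − 2) = -16
  + (-4) · |-2 4; 2 -2| = (-4)·(4 − 8) = 16
Sum: (42) + (-16) + (16) = 42

The determinant is 42.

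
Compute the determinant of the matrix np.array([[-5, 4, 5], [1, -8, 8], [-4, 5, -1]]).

Expand along row 1:
  + (-5) · |-8 8; 5 -1| = (-5)·(8 − 40) = 160
  − 4 · |1 8; -4 -1| = −4·(-1 − (-32)) = -124
  + 5 · |1 -8; -4 5| = 5·(5 − 32) = -135
Sum: (160) + (-124) + (-135) = -99

The determinant is -99.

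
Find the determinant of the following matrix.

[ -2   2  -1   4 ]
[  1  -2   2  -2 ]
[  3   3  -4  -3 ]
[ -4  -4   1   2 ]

12

Expand along row 1:
  + (-2) · M_11   where M_11 = det([-2 2 -2; 3 -4 -3; -4 1 2]) = 48
  − (2) · M_12   where M_12 = det([1 2 -2; 3 -4 -3; -4 1 2]) = 33
  + (-1) · M_13   where M_13 = det([1 -2 -2; 3 3 -3; -4 -4 2]) = -18
  − (4) · M_14   where M_14 = det([1 -2 2; 3 3 -4; -4 -4 1]) = -39
det = (+1)·(-2)·(48) + (-1)·(2)·(33) + (+1)·(-1)·(-18) + (-1)·(4)·(-39) = 12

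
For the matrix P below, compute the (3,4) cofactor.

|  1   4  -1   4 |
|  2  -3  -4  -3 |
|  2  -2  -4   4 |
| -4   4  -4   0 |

-128

Delete row 3 and column 4; the remaining 3×3 submatrix is [1 4 -1; 2 -3 -4; -4 4 -4].
Its determinant is 128.
The cofactor carries sign (−1)^(3+4) = −1, so C_{3,4} = −(128) = -128.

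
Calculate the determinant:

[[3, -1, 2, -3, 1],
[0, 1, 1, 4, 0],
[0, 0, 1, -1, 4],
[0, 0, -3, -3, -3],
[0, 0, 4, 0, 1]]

The matrix is block upper-triangular with a 2×2 block and a 3×3 block on the diagonal, so its determinant equals the product of the determinants of the diagonal blocks.
det of the 2×2 block = 3
det of the 3×3 block = 54
det = (3)·(54) = 162

The determinant is 162.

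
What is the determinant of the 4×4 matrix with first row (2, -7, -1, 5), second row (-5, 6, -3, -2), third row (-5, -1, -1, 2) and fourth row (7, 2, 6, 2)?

Expand along row 1:
  + (2) · M_11   where M_11 = det([6 -3 -2; -1 -1 2; 2 6 2]) = -94
  − (-7) · M_12   where M_12 = det([-5 -3 -2; -5 -1 2; 7 6 2]) = 44
  + (-1) · M_13   where M_13 = det([-5 6 -2; -5 -1 2; 7 2 2]) = 180
  − (5) · M_14   where M_14 = det([-5 6 -3; -5 -1 -1; 7 2 6]) = 167
det = (+1)·(2)·(-94) + (-1)·(-7)·(44) + (+1)·(-1)·(180) + (-1)·(5)·(167) = -895

-895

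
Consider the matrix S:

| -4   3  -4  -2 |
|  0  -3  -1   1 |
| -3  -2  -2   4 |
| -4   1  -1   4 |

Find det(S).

-25

Expand along row 2 (it has 1 zero):
  + (-3) · M_22   where M_22 = det([-4 -4 -2; -3 -2 4; -4 -1 4]) = 42
  − (-1) · M_23   where M_23 = det([-4 3 -2; -3 -2 4; -4 1 4]) = 58
  + (1) · M_24   where M_24 = det([-4 3 -4; -3 -2 -2; -4 1 -1]) = 43
det = (+1)·(-3)·(42) + (-1)·(-1)·(58) + (+1)·(1)·(43) = -25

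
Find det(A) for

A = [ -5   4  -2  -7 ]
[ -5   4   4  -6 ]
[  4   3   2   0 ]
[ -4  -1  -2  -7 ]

-962

Expand along row 3 (it has 1 zero):
  + (4) · M_31   where M_31 = det([4 -2 -7; 4 4 -6; -1 -2 -7]) = -200
  − (3) · M_32   where M_32 = det([-5 -2 -7; -5 4 -6; -4 -2 -7]) = 40
  + (2) · M_33   where M_33 = det([-5 4 -7; -5 4 -6; -4 -1 -7]) = -21
det = (+1)·(4)·(-200) + (-1)·(3)·(40) + (+1)·(2)·(-21) = -962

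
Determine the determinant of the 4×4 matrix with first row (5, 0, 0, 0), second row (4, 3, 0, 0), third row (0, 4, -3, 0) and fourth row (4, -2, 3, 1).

-45

The matrix is lower triangular, so the determinant is the product of the diagonal entries:
det = (5) · (3) · (-3) · (1) = -45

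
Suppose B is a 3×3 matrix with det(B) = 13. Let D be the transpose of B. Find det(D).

det(D) = 13

det(Bᵀ) = det(B).
det(D) = (1)·(13) = 13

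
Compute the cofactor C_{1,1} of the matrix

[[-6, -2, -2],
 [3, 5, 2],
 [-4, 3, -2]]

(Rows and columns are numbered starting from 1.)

The cofactor is -16.

Delete row 1 and column 1; the remaining 2×2 submatrix is [5 2; 3 -2].
Its determinant is 5·(-2) − 2·3 = -16.
The cofactor carries sign (−1)^(1+1) = +1, so C_{1,1} = +(-16) = -16.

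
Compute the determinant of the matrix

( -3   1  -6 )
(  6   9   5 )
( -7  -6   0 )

Expand along column 3:
  + (-6) · |6 9; -7 -6| = (-6)·(-36 − (-63)) = -162
  − 5 · |-3 1; -7 -6| = −5·(18 − (-7)) = -125
Sum: (-162) + (-125) = -287

-287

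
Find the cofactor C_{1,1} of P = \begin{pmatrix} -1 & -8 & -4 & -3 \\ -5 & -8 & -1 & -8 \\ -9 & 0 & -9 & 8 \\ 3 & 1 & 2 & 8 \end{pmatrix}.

The cofactor is 624.

Delete row 1 and column 1; the remaining 3×3 submatrix is [-8 -1 -8; 0 -9 8; 1 2 8].
Its determinant is 624.
The cofactor carries sign (−1)^(1+1) = +1, so C_{1,1} = +(624) = 624.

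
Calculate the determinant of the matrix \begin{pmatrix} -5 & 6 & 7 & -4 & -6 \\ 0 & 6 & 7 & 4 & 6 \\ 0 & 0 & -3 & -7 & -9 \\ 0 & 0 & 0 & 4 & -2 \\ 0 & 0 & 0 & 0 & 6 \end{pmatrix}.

2160

The matrix is upper triangular, so the determinant is the product of the diagonal entries:
det = (-5) · (6) · (-3) · (4) · (6) = 2160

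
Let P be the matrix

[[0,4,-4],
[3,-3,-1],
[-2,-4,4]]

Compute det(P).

det(P) = 32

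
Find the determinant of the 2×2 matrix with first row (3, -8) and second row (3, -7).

3

det = 3·(-7) − (-8)·3 = -21 − (-24) = 3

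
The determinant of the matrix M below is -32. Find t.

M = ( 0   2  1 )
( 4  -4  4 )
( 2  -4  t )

Expanding along the column containing t, det(M) is linear in t: det(M) = (-8)·t + (8).
Set (-8)·t + (8) = -32  ⇒  (-8)·t = -40  ⇒  t = 5.

t = 5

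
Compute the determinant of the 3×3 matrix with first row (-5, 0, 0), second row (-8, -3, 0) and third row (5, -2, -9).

-135

The matrix is lower triangular, so the determinant is the product of the diagonal entries:
det = (-5) · (-3) · (-9) = -135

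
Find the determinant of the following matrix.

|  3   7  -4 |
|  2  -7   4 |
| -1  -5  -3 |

Expand along row 1:
  + 3 · |-7 4; -5 -3| = 3·(21 − (-20)) = 123
  − 7 · |2 4; -1 -3| = −7·(-6 − (-4)) = 14
  + (-4) · |2 -7; -1 -5| = (-4)·(-10 − 7) = 68
Sum: (123) + (14) + (68) = 205

The determinant is 205.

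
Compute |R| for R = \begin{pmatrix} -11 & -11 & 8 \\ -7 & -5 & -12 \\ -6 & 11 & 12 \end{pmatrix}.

-3364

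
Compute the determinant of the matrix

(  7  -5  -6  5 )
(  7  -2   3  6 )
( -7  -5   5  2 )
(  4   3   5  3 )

882

Expand along row 1:
  + (7) · M_11   where M_11 = det([-2 3 6; -5 5 2; 3 5 3]) = -187
  − (-5) · M_12   where M_12 = det([7 3 6; -7 5 2; 4 5 3]) = -208
  + (-6) · M_13   where M_13 = det([7 -2 6; -7 -5 2; 4 3 3]) = -211
  − (5) · M_14   where M_14 = det([7 -2 3; -7 -5 5; 4 3 5]) = -393
det = (+1)·(7)·(-187) + (-1)·(-5)·(-208) + (+1)·(-6)·(-211) + (-1)·(5)·(-393) = 882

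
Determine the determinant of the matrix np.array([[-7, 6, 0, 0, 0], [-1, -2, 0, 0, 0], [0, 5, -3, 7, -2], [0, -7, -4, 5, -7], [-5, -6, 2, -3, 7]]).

The determinant is 1040.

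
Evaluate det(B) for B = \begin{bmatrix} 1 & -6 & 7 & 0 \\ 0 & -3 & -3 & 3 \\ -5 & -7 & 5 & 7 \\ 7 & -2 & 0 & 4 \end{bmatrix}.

-2154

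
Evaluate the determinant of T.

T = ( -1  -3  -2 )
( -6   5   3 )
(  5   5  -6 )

det(T) = 218

Expand along row 1:
  + (-1) · |5 3; 5 -6| = (-1)·(-30 − 15) = 45
  − (-3) · |-6 3; 5 -6| = −(-3)·(36 − 15) = 63
  + (-2) · |-6 5; 5 5| = (-2)·(-30 − 25) = 110
Sum: (45) + (63) + (110) = 218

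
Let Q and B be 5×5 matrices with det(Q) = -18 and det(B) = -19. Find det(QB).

det(QB) = det(Q)·det(B) = (-18)·(-19) = 342

342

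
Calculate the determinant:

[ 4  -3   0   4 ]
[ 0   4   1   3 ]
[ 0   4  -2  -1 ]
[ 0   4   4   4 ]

144

Expand along column 1 (it has 3 zeros):
  + (4) · M_11   where M_11 = det([4 1 3; 4 -2 -1; 4 4 4]) = 36
det = (+1)·(4)·(36) = 144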